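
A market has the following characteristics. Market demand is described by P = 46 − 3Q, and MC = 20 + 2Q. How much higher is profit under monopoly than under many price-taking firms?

Competitive equilibrium sets price equal to marginal cost: 46 − 3Q = 20 + 2Q, so Q = 5.2 and P = 30.4.
Profit = 30.4·5.2 − (20·5.2 + ½·2·5.2²) = 27.04.
Monopoly sets MR = MC: 46 − 6Q = 20 + 2Q ⇒ Q = 3.25, P = 46 − 3·3.25 = 36.25.
Profit = 36.25·3.25 − (20·3.25 + ½·2·3.25²) = 42.25.
Change in profit: 42.25 − 27.04 = 15.21.

π rises by 15.21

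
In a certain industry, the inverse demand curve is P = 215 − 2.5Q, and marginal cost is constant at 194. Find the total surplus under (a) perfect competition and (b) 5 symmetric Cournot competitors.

Competition: TS = 88.2; Cournot: TS = 85.75

Under competition P = MC = 194, so Q = (215 − 194)/2.5 = 8.4.
CS = ½·(215 − 194)·8.4 = 88.2; PS = (194 − 194)·8.4 = 0; TS = 88.2.
Cournot with 5 identical firms: the symmetric best-response condition is 215 − 15q = 194. Each firm produces q = 1.4, total output Q = 7, price P = 197.5.
CS = ½·(215 − 197.5)·7 = 61.25; PS = (197.5 − 194)·7 = 24.5; TS = 85.75.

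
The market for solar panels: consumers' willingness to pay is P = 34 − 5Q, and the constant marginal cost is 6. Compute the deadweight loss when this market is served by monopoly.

Competitive firms price at marginal cost: P = 6, giving Q = 5.6.
The monopolist equates marginal revenue to marginal cost: 34 − 10Q = 6, so Q = 2.8. From demand, P = 20.
DWL is the triangle between Q = 2.8 and Q = 5.6: ½·(5.6 − 2.8)·(20 − 6) = 19.6.

DWL = 19.6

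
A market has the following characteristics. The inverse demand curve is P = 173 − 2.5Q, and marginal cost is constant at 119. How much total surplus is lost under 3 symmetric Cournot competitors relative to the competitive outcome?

DWL = 36.45

Under competition P = MC = 119, so Q = (173 − 119)/2.5 = 21.6.
Cournot with 3 identical firms: the symmetric best-response condition is 173 − 10q = 119. Each firm produces q = 5.4, total output Q = 16.2, price P = 132.5.
DWL is the triangle between Q = 16.2 and Q = 21.6: ½·(21.6 − 16.2)·(132.5 − 119) = 36.45.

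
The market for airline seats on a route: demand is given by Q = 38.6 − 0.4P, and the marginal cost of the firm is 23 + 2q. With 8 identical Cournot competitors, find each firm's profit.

π_i = 31.5

Inverting demand: P = 96.5 − 2.5Q.
Cournot with 8 identical firms: the symmetric best-response condition is 96.5 − 22.5q = 23 + 2q. Each firm produces q = 3, total output Q = 24, price P = 36.5.
Each firm's profit = 36.5·3 − (23·3 + ½·2·3²) = 31.5.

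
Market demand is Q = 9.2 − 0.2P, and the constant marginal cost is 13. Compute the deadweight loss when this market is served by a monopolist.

Inverting demand: P = 46 − 5Q.
Perfect competition: P = MC = 13, so 46 − 5Q = 13 and Q = 6.6.
The monopolist equates marginal revenue to marginal cost: 46 − 10Q = 13, so Q = 3.3. From demand, P = 29.5.
DWL is the triangle between Q = 3.3 and Q = 6.6: ½·(6.6 − 3.3)·(29.5 − 13) = 27.225.

DWL = 27.225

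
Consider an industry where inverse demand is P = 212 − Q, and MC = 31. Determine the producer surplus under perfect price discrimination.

Under first-degree price discrimination the firm charges each unit its demand price and produces up to where P = MC, i.e. Q = 181. Consumer surplus is zero; producer surplus equals total surplus.
PS = ½·(212 − 31)·181 = 16380.5.

PS = 16380.5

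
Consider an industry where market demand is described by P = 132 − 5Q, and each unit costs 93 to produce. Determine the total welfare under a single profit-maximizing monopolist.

Monopoly sets MR = MC: 132 − 10Q = 93 ⇒ Q = 3.9, P = 132 − 5·3.9 = 112.5.
CS = ½·(132 − 112.5)·3.9 = 38.025; PS = (112.5 − 93)·3.9 = 76.05; TS = 114.075.

TS = 114.075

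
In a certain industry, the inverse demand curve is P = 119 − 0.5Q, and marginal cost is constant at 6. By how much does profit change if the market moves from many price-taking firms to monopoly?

Profit rises by 6384.5

Under competition P = MC = 6, so Q = (119 − 6)/0.5 = 226.
Profit = (6 − 6)·226 = 0.
The monopolist equates marginal revenue to marginal cost: 119 − Q = 6, so Q = 113. From demand, P = 62.5.
Profit = (62.5 − 6)·113 = 6384.5.
Change in profit: 6384.5 − 0 = 6384.5.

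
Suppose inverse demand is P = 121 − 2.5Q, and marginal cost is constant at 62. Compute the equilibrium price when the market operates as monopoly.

Monopoly sets MR = MC: 121 − 5Q = 62 ⇒ Q = 11.8, P = 121 − 2.5·11.8 = 91.5.

P = 91.5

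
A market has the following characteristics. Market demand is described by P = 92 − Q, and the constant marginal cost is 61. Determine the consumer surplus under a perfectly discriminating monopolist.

CS = 0

A perfectly discriminating monopolist sells every unit with P(Q) ≥ MC(Q), so output equals the competitive quantity Q = 31. Each buyer pays their reservation price, so CS = 0 and the firm captures all surplus.
CS = 0.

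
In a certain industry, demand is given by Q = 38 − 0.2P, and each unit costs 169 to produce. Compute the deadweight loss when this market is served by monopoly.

DWL = 11.025

Inverting demand: P = 190 − 5Q.
Competitive firms price at marginal cost: P = 169, giving Q = 4.2.
The monopolist equates marginal revenue to marginal cost: 190 − 10Q = 169, so Q = 2.1. From demand, P = 179.5.
DWL is the triangle between Q = 2.1 and Q = 4.2: ½·(4.2 − 2.1)·(179.5 − 169) = 11.025.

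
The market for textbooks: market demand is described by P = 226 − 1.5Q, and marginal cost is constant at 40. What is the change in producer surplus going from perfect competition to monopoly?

Under competition P = MC = 40, so Q = (226 − 40)/1.5 = 124.
PS = (40 − 40)·124 = 0.
A monopolist chooses Q where MR = MC. MR = 226 − 3Q; setting this equal to 40 gives Q = 62 and P = 133.
PS = (133 − 40)·62 = 5766.
Change in producer surplus: 5766 − 0 = 5766.

Producer surplus rises by 5766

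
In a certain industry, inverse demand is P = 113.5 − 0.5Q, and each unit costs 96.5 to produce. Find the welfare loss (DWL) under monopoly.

Perfect competition: P = MC = 96.5, so 113.5 − 0.5Q = 96.5 and Q = 34.
The monopolist equates marginal revenue to marginal cost: 113.5 − Q = 96.5, so Q = 17. From demand, P = 105.
DWL is the triangle between Q = 17 and Q = 34: ½·(34 − 17)·(105 − 96.5) = 72.25.

DWL = 72.25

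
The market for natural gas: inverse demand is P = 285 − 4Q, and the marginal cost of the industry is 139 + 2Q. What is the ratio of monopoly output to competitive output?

A monopolist chooses Q where MR = MC. MR = 285 − 8Q; setting this equal to 139 + 2Q gives Q = 14.6 and P = 226.6.
Under competition P = MC: 285 − 4Q = 139 + 2Q ⇒ Q = 73/3, P = 563/3.
Ratio Q_m/Q_c = 14.6/(73/3) = 0.6.

Q_m/Q_c = 0.6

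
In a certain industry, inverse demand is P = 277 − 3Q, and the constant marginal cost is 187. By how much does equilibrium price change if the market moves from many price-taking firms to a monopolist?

Perfect competition: P = MC = 187, so 277 − 3Q = 187 and Q = 30.
The monopolist equates marginal revenue to marginal cost: 277 − 6Q = 187, so Q = 15. From demand, P = 232.
Change in equilibrium price: 232 − 187 = 45.

Equilibrium price rises by 45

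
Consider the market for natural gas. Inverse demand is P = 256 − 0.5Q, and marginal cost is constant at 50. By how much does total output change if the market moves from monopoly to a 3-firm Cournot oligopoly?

Total output rises by 103

The monopolist equates marginal revenue to marginal cost: 256 − Q = 50, so Q = 206. From demand, P = 153.
Cournot with 3 identical firms: the symmetric best-response condition is 256 − 2q = 50. Each firm produces q = 103, total output Q = 309, price P = 101.5.
Change in total output: 309 − 206 = 103.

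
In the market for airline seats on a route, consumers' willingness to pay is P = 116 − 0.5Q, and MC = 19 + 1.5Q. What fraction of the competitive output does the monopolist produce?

Monopoly sets MR = MC: 116 − Q = 19 + 1.5Q ⇒ Q = 38.8, P = 116 − 0.5·38.8 = 96.6.
Under competition P = MC: 116 − 0.5Q = 19 + 1.5Q ⇒ Q = 48.5, P = 91.75.
Ratio Q_m/Q_c = 38.8/48.5 = 0.8.

Q_m/Q_c = 0.8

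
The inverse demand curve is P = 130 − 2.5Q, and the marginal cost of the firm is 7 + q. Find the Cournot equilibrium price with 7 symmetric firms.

P = 27.5

In a 7-firm Cournot equilibrium, symmetry and the first-order condition give q = (130 − 7)/(21) = 41/7. So Q = 41 and P = 27.5.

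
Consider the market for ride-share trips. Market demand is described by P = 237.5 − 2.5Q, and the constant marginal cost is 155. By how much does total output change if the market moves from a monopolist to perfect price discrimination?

The monopolist equates marginal revenue to marginal cost: 237.5 − 5Q = 155, so Q = 16.5. From demand, P = 196.25.
A perfectly discriminating monopolist sells every unit with P(Q) ≥ MC(Q), so output equals the competitive quantity Q = 33. Each buyer pays their reservation price, so CS = 0 and the firm captures all surplus.
Change in total output: 33 − 16.5 = 16.5.

Q rises by 16.5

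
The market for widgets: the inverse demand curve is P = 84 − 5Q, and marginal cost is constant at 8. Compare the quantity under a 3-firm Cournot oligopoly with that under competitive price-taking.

Cournot with 3 identical firms: the symmetric best-response condition is 84 − 20q = 8. Each firm produces q = 3.8, total output Q = 11.4, price P = 27.
Under competition P = MC = 8, so Q = (84 − 8)/5 = 15.2.

Cournot: Q = 11.4; Competition: Q = 15.2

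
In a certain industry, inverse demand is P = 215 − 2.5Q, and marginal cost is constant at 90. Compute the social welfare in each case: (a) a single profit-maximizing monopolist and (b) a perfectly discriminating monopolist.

Monopoly: TS = 2343.75; Perfect PD: TS = 3125

A monopolist chooses Q where MR = MC. MR = 215 − 5Q; setting this equal to 90 gives Q = 25 and P = 152.5.
CS = ½·(215 − 152.5)·25 = 781.25; PS = (152.5 − 90)·25 = 1562.5; TS = 2343.75.
A perfectly discriminating monopolist sells every unit with P(Q) ≥ MC(Q), so output equals the competitive quantity Q = 50. Each buyer pays their reservation price, so CS = 0 and the firm captures all surplus.
TS = 3125 (equal to competitive TS).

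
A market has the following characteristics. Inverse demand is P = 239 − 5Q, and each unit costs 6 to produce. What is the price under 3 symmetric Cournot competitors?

P = 64.25

With 3 symmetric Cournot firms, each firm's FOC gives 239 − 20q = 6, so q = 11.65, Q = 3·11.65 = 34.95, and P = 64.25.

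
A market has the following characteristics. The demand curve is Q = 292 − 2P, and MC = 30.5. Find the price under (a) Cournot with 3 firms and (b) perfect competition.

Inverting demand: P = 146 − 0.5Q.
Cournot with 3 identical firms: the symmetric best-response condition is 146 − 2q = 30.5. Each firm produces q = 57.75, total output Q = 173.25, price P = 59.375.
Under competition P = MC = 30.5, so Q = (146 − 30.5)/0.5 = 231.

Cournot: P = 59.375; Competition: P = 30.5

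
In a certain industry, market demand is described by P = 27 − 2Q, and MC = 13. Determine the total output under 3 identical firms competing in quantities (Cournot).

Q = 5.25

With 3 symmetric Cournot firms, each firm's FOC gives 27 − 8q = 13, so q = 1.75, Q = 3·1.75 = 5.25, and P = 16.5.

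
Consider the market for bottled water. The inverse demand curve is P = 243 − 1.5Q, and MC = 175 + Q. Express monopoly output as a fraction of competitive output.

The monopolist equates marginal revenue to marginal cost: 243 − 3Q = 175 + Q, so Q = 17. From demand, P = 217.5.
Competitive equilibrium sets price equal to marginal cost: 243 − 1.5Q = 175 + Q, so Q = 27.2 and P = 202.2.
Ratio Q_m/Q_c = 17/27.2 = 0.625.

Q_m/Q_c = 0.625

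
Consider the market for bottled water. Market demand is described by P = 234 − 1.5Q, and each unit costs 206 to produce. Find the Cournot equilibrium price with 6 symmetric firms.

P = 210

With 6 symmetric Cournot firms, each firm's FOC gives 234 − 10.5q = 206, so q = 8/3, Q = 6·8/3 = 16, and P = 210.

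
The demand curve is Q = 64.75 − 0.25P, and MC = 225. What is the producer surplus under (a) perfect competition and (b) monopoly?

Inverting demand: P = 259 − 4Q.
Competitive firms price at marginal cost: P = 225, giving Q = 8.5.
PS = (225 − 225)·8.5 = 0.
A monopolist chooses Q where MR = MC. MR = 259 − 8Q; setting this equal to 225 gives Q = 4.25 and P = 242.
PS = (242 − 225)·4.25 = 72.25.

Competition: PS = 0; Monopoly: PS = 72.25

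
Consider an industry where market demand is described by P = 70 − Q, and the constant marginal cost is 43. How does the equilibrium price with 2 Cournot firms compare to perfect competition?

Cournot with 2 identical firms: the symmetric best-response condition is 70 − 3q = 43. Each firm produces q = 9, total output Q = 18, price P = 52.
Under competition P = MC = 43, so Q = (70 − 43)/1 = 27.

Cournot: P = 52; Competition: P = 43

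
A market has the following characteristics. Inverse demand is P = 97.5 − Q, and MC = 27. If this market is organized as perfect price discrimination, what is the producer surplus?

PS = 2485.125

With perfect price discrimination, output is the efficient level Q = 70.5 (where demand meets MC), but every buyer pays their willingness to pay: CS = 0 and PS = total surplus.
PS = ½·(97.5 − 27)·70.5 = 2485.125.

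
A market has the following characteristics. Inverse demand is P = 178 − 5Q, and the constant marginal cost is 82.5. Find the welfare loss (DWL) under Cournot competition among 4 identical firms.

DWL = 36.481

Competitive firms price at marginal cost: P = 82.5, giving Q = 19.1.
In a 4-firm Cournot equilibrium, symmetry and the first-order condition give q = (178 − 82.5)/(25) = 3.82. So Q = 15.28 and P = 101.6.
DWL is the triangle between Q = 15.28 and Q = 19.1: ½·(19.1 − 15.28)·(101.6 − 82.5) = 36.481.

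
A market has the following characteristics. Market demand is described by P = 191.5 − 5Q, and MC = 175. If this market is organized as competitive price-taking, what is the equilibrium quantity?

Q = 3.3

Perfect competition: P = MC = 175, so 191.5 − 5Q = 175 and Q = 3.3.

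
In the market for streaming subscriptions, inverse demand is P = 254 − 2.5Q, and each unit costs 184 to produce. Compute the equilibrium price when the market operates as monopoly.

Monopoly sets MR = MC: 254 − 5Q = 184 ⇒ Q = 14, P = 254 − 2.5·14 = 219.

P = 219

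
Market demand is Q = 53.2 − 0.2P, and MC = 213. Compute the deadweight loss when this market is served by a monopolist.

DWL = 70.225

Inverting demand: P = 266 − 5Q.
Competitive firms price at marginal cost: P = 213, giving Q = 10.6.
The monopolist equates marginal revenue to marginal cost: 266 − 10Q = 213, so Q = 5.3. From demand, P = 239.5.
DWL is the triangle between Q = 5.3 and Q = 10.6: ½·(10.6 − 5.3)·(239.5 − 213) = 70.225.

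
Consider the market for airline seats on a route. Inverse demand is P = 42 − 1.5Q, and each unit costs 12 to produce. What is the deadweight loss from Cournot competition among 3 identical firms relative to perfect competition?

DWL = 18.75

Under competition P = MC = 12, so Q = (42 − 12)/1.5 = 20.
With 3 symmetric Cournot firms, each firm's FOC gives 42 − 6q = 12, so q = 5, Q = 3·5 = 15, and P = 19.5.
DWL is the triangle between Q = 15 and Q = 20: ½·(20 − 15)·(19.5 − 12) = 18.75.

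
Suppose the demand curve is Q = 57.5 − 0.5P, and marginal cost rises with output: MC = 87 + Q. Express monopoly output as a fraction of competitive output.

Q_m/Q_c = 0.6

Inverting demand: P = 115 − 2Q.
Monopoly sets MR = MC: 115 − 4Q = 87 + Q ⇒ Q = 5.6, P = 115 − 2·5.6 = 103.8.
Under competition P = MC: 115 − 2Q = 87 + Q ⇒ Q = 28/3, P = 289/3.
Ratio Q_m/Q_c = 5.6/(28/3) = 0.6.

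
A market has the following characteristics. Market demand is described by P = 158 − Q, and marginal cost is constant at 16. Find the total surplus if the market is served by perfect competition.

TS = 10082

Under competition P = MC = 16, so Q = (158 − 16)/1 = 142.
CS = ½·(158 − 16)·142 = 10082; PS = (16 − 16)·142 = 0; TS = 10082.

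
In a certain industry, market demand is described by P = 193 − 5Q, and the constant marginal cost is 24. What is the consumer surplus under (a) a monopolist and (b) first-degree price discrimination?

Monopoly: CS = 714.025; Perfect PD: CS = 0

A monopolist chooses Q where MR = MC. MR = 193 − 10Q; setting this equal to 24 gives Q = 16.9 and P = 108.5.
CS = ½·(193 − 108.5)·16.9 = 714.025.
With perfect price discrimination, output is the efficient level Q = 33.8 (where demand meets MC), but every buyer pays their willingness to pay: CS = 0 and PS = total surplus.
CS = 0.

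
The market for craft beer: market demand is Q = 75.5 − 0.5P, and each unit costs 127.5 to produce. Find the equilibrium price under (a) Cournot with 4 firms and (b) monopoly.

Inverting demand: P = 151 − 2Q.
Cournot with 4 identical firms: the symmetric best-response condition is 151 − 10q = 127.5. Each firm produces q = 2.35, total output Q = 9.4, price P = 132.2.
The monopolist equates marginal revenue to marginal cost: 151 − 4Q = 127.5, so Q = 5.875. From demand, P = 139.25.

Cournot: P = 132.2; Monopoly: P = 139.25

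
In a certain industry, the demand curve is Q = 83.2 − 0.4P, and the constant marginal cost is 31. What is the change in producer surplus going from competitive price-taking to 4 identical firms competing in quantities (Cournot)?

Inverting demand: P = 208 − 2.5Q.
Under competition P = MC = 31, so Q = (208 − 31)/2.5 = 70.8.
PS = (31 − 31)·70.8 = 0.
With 4 symmetric Cournot firms, each firm's FOC gives 208 − 12.5q = 31, so q = 14.16, Q = 4·14.16 = 56.64, and P = 66.4.
PS = (66.4 − 31)·56.64 = 2005.056.
Change in producer surplus: 2005.056 − 0 = 2005.056.

PS rises by 2005.056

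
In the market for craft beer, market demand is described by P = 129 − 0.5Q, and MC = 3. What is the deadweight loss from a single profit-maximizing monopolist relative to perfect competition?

DWL = 3969

Perfect competition: P = MC = 3, so 129 − 0.5Q = 3 and Q = 252.
The monopolist equates marginal revenue to marginal cost: 129 − Q = 3, so Q = 126. From demand, P = 66.
DWL is the triangle between Q = 126 and Q = 252: ½·(252 − 126)·(66 − 3) = 3969.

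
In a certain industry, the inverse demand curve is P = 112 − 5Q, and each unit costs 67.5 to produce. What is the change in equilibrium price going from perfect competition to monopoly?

Under competition P = MC = 67.5, so Q = (112 − 67.5)/5 = 8.9.
The monopolist equates marginal revenue to marginal cost: 112 − 10Q = 67.5, so Q = 4.45. From demand, P = 89.75.
Change in equilibrium price: 89.75 − 67.5 = 22.25.

Equilibrium price rises by 22.25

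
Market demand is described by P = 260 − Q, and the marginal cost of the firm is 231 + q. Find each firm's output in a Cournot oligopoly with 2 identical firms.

q_i = 7.25

Cournot with 2 identical firms: the symmetric best-response condition is 260 − 3q = 231 + q. Each firm produces q = 7.25, total output Q = 14.5, price P = 245.5.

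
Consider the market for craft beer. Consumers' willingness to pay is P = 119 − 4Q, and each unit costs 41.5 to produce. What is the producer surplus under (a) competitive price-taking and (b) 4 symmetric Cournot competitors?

Under competition P = MC = 41.5, so Q = (119 − 41.5)/4 = 19.375.
PS = (41.5 − 41.5)·19.375 = 0.
In a 4-firm Cournot equilibrium, symmetry and the first-order condition give q = (119 − 41.5)/(20) = 3.875. So Q = 15.5 and P = 57.
PS = (57 − 41.5)·15.5 = 240.25.

Competition: PS = 0; Cournot: PS = 240.25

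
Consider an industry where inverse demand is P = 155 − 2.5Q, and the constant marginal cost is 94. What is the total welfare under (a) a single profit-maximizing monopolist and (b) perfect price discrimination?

Monopoly: TS = 558.15; Perfect PD: TS = 744.2

A monopolist chooses Q where MR = MC. MR = 155 − 5Q; setting this equal to 94 gives Q = 12.2 and P = 124.5.
CS = ½·(155 − 124.5)·12.2 = 186.05; PS = (124.5 − 94)·12.2 = 372.1; TS = 558.15.
A perfectly discriminating monopolist sells every unit with P(Q) ≥ MC(Q), so output equals the competitive quantity Q = 24.4. Each buyer pays their reservation price, so CS = 0 and the firm captures all surplus.
TS = 744.2 (equal to competitive TS).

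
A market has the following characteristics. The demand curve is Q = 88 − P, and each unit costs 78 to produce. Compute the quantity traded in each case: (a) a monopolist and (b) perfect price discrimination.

Inverting demand: P = 88 − Q.
Monopoly sets MR = MC: 88 − 2Q = 78 ⇒ Q = 5, P = 88 − 5 = 83.
A perfectly discriminating monopolist sells every unit with P(Q) ≥ MC(Q), so output equals the competitive quantity Q = 10. Each buyer pays their reservation price, so CS = 0 and the firm captures all surplus.

Monopoly: Q = 5; Perfect PD: Q = 10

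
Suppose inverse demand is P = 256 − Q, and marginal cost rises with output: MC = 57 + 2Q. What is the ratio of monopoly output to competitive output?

Q_m/Q_c = 0.75

Monopoly sets MR = MC: 256 − 2Q = 57 + 2Q ⇒ Q = 49.75, P = 256 − 49.75 = 206.25.
Under competition P = MC: 256 − Q = 57 + 2Q ⇒ Q = 199/3, P = 569/3.
Ratio Q_m/Q_c = 49.75/(199/3) = 0.75.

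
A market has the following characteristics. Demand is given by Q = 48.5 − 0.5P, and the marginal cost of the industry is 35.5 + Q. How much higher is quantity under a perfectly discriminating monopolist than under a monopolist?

Inverting demand: P = 97 − 2Q.
A monopolist chooses Q where MR = MC. MR = 97 − 4Q; setting this equal to 35.5 + Q gives Q = 12.3 and P = 72.4.
A perfectly discriminating monopolist sells every unit with P(Q) ≥ MC(Q), so output equals the competitive quantity Q = 20.5. Each buyer pays their reservation price, so CS = 0 and the firm captures all surplus.
Change in quantity: 20.5 − 12.3 = 8.2.

Q rises by 8.2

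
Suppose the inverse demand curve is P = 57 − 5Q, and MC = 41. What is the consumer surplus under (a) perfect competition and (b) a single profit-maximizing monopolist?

Competition: CS = 25.6; Monopoly: CS = 6.4

Perfect competition: P = MC = 41, so 57 − 5Q = 41 and Q = 3.2.
CS = ½·(57 − 41)·3.2 = 25.6.
A monopolist chooses Q where MR = MC. MR = 57 − 10Q; setting this equal to 41 gives Q = 1.6 and P = 49.
CS = ½·(57 − 49)·1.6 = 6.4.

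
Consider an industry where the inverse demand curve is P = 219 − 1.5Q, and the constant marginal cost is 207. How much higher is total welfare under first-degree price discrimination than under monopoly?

TS rises by 12

Monopoly sets MR = MC: 219 − 3Q = 207 ⇒ Q = 4, P = 219 − 1.5·4 = 213.
CS = ½·(219 − 213)·4 = 12; PS = (213 − 207)·4 = 24; TS = 36.
Under first-degree price discrimination the firm charges each unit its demand price and produces up to where P = MC, i.e. Q = 8. Consumer surplus is zero; producer surplus equals total surplus.
TS = 48 (equal to competitive TS).
Change in total welfare: 48 − 36 = 12.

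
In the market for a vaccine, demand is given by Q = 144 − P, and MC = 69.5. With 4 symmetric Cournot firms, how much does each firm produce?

q_i = 14.9

Inverting demand: P = 144 − Q.
Cournot with 4 identical firms: the symmetric best-response condition is 144 − 5q = 69.5. Each firm produces q = 14.9, total output Q = 59.6, price P = 84.4.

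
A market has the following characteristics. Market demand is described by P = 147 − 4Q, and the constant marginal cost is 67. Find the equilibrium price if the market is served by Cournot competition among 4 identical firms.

P = 83

With 4 symmetric Cournot firms, each firm's FOC gives 147 − 20q = 67, so q = 4, Q = 4·4 = 16, and P = 83.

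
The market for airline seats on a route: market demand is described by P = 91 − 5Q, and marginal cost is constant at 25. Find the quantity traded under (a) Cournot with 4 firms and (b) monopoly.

Cournot: Q = 10.56; Monopoly: Q = 6.6

In a 4-firm Cournot equilibrium, symmetry and the first-order condition give q = (91 − 25)/(25) = 2.64. So Q = 10.56 and P = 38.2.
The monopolist equates marginal revenue to marginal cost: 91 − 10Q = 25, so Q = 6.6. From demand, P = 58.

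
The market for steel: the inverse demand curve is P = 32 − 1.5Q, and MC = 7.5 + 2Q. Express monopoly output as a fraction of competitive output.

Q_m/Q_c = 0.7

A monopolist chooses Q where MR = MC. MR = 32 − 3Q; setting this equal to 7.5 + 2Q gives Q = 4.9 and P = 24.65.
Competitive equilibrium sets price equal to marginal cost: 32 − 1.5Q = 7.5 + 2Q, so Q = 7 and P = 21.5.
Ratio Q_m/Q_c = 4.9/7 = 0.7.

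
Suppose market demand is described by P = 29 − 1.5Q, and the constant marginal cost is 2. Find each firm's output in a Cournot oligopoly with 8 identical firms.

q_i = 2

With 8 symmetric Cournot firms, each firm's FOC gives 29 − 13.5q = 2, so q = 2, Q = 8·2 = 16, and P = 5.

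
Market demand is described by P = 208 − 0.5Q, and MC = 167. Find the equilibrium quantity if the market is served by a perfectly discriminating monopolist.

A perfectly discriminating monopolist sells every unit with P(Q) ≥ MC(Q), so output equals the competitive quantity Q = 82. Each buyer pays their reservation price, so CS = 0 and the firm captures all surplus.

Q = 82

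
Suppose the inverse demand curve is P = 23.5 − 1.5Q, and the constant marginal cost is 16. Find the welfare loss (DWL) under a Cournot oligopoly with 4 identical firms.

Under competition P = MC = 16, so Q = (23.5 − 16)/1.5 = 5.
Cournot with 4 identical firms: the symmetric best-response condition is 23.5 − 7.5q = 16. Each firm produces q = 1, total output Q = 4, price P = 17.5.
DWL is the triangle between Q = 4 and Q = 5: ½·(5 − 4)·(17.5 − 16) = 0.75.

DWL = 0.75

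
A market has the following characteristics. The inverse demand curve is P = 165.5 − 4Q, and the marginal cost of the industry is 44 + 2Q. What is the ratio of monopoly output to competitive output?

Q_m/Q_c = 0.6

A monopolist chooses Q where MR = MC. MR = 165.5 − 8Q; setting this equal to 44 + 2Q gives Q = 12.15 and P = 116.9.
Under competition P = MC: 165.5 − 4Q = 44 + 2Q ⇒ Q = 20.25, P = 84.5.
Ratio Q_m/Q_c = 12.15/20.25 = 0.6.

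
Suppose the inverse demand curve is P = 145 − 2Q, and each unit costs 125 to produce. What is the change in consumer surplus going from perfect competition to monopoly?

Perfect competition: P = MC = 125, so 145 − 2Q = 125 and Q = 10.
CS = ½·(145 − 125)·10 = 100.
Monopoly sets MR = MC: 145 − 4Q = 125 ⇒ Q = 5, P = 145 − 2·5 = 135.
CS = ½·(145 − 135)·5 = 25.
Change in consumer surplus: 25 − 100 = −75.

CS falls by 75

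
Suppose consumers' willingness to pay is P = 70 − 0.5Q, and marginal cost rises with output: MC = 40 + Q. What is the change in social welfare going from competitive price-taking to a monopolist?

Social welfare falls by 18.75

Competitive equilibrium sets price equal to marginal cost: 70 − 0.5Q = 40 + Q, so Q = 20 and P = 60.
CS = ½·(70 − 60)·20 = 100; PS = (60·20 − 40·20 − ½·1·20²) = 200; TS = 300.
The monopolist equates marginal revenue to marginal cost: 70 − Q = 40 + Q, so Q = 15. From demand, P = 62.5.
CS = ½·(70 − 62.5)·15 = 56.25; PS = (62.5·15 − 40·15 − ½·1·15²) = 225; TS = 281.25.
Change in social welfare: 281.25 − 300 = −18.75.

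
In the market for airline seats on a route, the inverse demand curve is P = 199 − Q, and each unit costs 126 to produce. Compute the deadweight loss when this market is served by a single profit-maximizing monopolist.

Competitive firms price at marginal cost: P = 126, giving Q = 73.
The monopolist equates marginal revenue to marginal cost: 199 − 2Q = 126, so Q = 36.5. From demand, P = 162.5.
DWL is the triangle between Q = 36.5 and Q = 73: ½·(73 − 36.5)·(162.5 − 126) = 666.125.

DWL = 666.125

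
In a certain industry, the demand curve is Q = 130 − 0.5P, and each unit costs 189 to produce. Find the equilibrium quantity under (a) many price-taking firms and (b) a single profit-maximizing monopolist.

Inverting demand: P = 260 − 2Q.
Competitive firms price at marginal cost: P = 189, giving Q = 35.5.
Monopoly sets MR = MC: 260 − 4Q = 189 ⇒ Q = 17.75, P = 260 − 2·17.75 = 224.5.

Competition: Q = 35.5; Monopoly: Q = 17.75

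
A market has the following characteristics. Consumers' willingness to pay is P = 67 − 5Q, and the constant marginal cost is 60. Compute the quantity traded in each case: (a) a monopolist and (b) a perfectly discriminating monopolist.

Monopoly: Q = 0.7; Perfect PD: Q = 1.4

A monopolist chooses Q where MR = MC. MR = 67 − 10Q; setting this equal to 60 gives Q = 0.7 and P = 63.5.
Under first-degree price discrimination the firm charges each unit its demand price and produces up to where P = MC, i.e. Q = 1.4. Consumer surplus is zero; producer surplus equals total surplus.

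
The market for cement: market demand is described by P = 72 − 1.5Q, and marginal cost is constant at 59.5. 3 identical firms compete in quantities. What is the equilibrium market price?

Cournot with 3 identical firms: the symmetric best-response condition is 72 − 6q = 59.5. Each firm produces q = 25/12, total output Q = 6.25, price P = 62.625.

P = 62.625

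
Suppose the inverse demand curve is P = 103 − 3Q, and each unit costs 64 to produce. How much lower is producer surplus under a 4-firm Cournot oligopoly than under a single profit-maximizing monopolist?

Producer surplus falls by 45.63

The monopolist equates marginal revenue to marginal cost: 103 − 6Q = 64, so Q = 6.5. From demand, P = 83.5.
PS = (83.5 − 64)·6.5 = 126.75.
With 4 symmetric Cournot firms, each firm's FOC gives 103 − 15q = 64, so q = 2.6, Q = 4·2.6 = 10.4, and P = 71.8.
PS = (71.8 − 64)·10.4 = 81.12.
Change in producer surplus: 81.12 − 126.75 = −45.63.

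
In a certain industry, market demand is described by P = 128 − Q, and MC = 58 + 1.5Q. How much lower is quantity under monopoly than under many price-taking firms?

Under competition P = MC: 128 − Q = 58 + 1.5Q ⇒ Q = 28, P = 100.
Monopoly sets MR = MC: 128 − 2Q = 58 + 1.5Q ⇒ Q = 20, P = 128 − 20 = 108.
Change in quantity: 20 − 28 = −8.

Quantity falls by 8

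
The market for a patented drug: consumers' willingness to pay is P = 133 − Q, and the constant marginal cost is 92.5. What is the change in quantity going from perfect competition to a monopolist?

Perfect competition: P = MC = 92.5, so 133 − Q = 92.5 and Q = 40.5.
The monopolist equates marginal revenue to marginal cost: 133 − 2Q = 92.5, so Q = 20.25. From demand, P = 112.75.
Change in quantity: 20.25 − 40.5 = −20.25.

Quantity falls by 20.25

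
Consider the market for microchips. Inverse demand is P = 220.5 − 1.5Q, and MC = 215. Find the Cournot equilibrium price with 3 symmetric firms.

Cournot with 3 identical firms: the symmetric best-response condition is 220.5 − 6q = 215. Each firm produces q = 11/12, total output Q = 2.75, price P = 216.375.

P = 216.375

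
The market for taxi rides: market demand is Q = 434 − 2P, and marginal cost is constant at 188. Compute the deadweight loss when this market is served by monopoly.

Inverting demand: P = 217 − 0.5Q.
Competitive firms price at marginal cost: P = 188, giving Q = 58.
A monopolist chooses Q where MR = MC. MR = 217 − Q; setting this equal to 188 gives Q = 29 and P = 202.5.
DWL is the triangle between Q = 29 and Q = 58: ½·(58 − 29)·(202.5 − 188) = 210.25.

DWL = 210.25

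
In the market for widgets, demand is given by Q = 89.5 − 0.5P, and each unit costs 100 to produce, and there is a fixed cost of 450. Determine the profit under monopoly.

Profit = 330.125

Inverting demand: P = 179 − 2Q.
The monopolist equates marginal revenue to marginal cost: 179 − 4Q = 100, so Q = 19.75. From demand, P = 139.5.
Profit = (139.5 − 100)·19.75 − 450 = 330.125.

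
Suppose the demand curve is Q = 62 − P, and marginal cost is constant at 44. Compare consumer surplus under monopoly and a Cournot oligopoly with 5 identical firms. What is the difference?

Inverting demand: P = 62 − Q.
The monopolist equates marginal revenue to marginal cost: 62 − 2Q = 44, so Q = 9. From demand, P = 53.
CS = ½·(62 − 53)·9 = 40.5.
With 5 symmetric Cournot firms, each firm's FOC gives 62 − 6q = 44, so q = 3, Q = 5·3 = 15, and P = 47.
CS = ½·(62 − 47)·15 = 112.5.
Change in consumer surplus: 112.5 − 40.5 = 72.

Consumer surplus rises by 72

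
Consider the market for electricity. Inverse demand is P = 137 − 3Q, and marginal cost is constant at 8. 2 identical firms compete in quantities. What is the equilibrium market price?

With 2 symmetric Cournot firms, each firm's FOC gives 137 − 9q = 8, so q = 43/3, Q = 2·43/3 = 86/3, and P = 51.

P = 51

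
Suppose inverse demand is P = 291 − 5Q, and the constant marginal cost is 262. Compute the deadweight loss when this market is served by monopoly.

DWL = 21.025

Under competition P = MC = 262, so Q = (291 − 262)/5 = 5.8.
Monopoly sets MR = MC: 291 − 10Q = 262 ⇒ Q = 2.9, P = 291 − 5·2.9 = 276.5.
DWL is the triangle between Q = 2.9 and Q = 5.8: ½·(5.8 − 2.9)·(276.5 − 262) = 21.025.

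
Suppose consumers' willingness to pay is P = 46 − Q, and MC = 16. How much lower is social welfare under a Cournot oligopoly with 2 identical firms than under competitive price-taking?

Competitive firms price at marginal cost: P = 16, giving Q = 30.
CS = ½·(46 − 16)·30 = 450; PS = (16 − 16)·30 = 0; TS = 450.
Cournot with 2 identical firms: the symmetric best-response condition is 46 − 3q = 16. Each firm produces q = 10, total output Q = 20, price P = 26.
CS = ½·(46 − 26)·20 = 200; PS = (26 − 16)·20 = 200; TS = 400.
Change in social welfare: 400 − 450 = −50.

Social welfare falls by 50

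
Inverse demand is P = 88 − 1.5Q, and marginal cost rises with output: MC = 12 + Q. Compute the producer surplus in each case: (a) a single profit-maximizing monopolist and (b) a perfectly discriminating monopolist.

The monopolist equates marginal revenue to marginal cost: 88 − 3Q = 12 + Q, so Q = 19. From demand, P = 59.5.
PS = P·Q − VC(Q) = 59.5·19 − (12·19 + ½·1·19²) = 722.
With perfect price discrimination, output is the efficient level Q = 30.4 (where demand meets MC), but every buyer pays their willingness to pay: CS = 0 and PS = total surplus.
PS = ½·(88 − 12)·30.4 = 1155.2.

Monopoly: PS = 722; Perfect PD: PS = 1155.2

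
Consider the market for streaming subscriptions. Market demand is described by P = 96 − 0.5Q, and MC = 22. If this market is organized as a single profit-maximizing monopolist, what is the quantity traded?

Q = 74

The monopolist equates marginal revenue to marginal cost: 96 − Q = 22, so Q = 74. From demand, P = 59.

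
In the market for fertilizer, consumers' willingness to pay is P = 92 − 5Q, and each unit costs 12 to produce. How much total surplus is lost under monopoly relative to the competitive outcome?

DWL = 160

Competitive firms price at marginal cost: P = 12, giving Q = 16.
A monopolist chooses Q where MR = MC. MR = 92 − 10Q; setting this equal to 12 gives Q = 8 and P = 52.
DWL is the triangle between Q = 8 and Q = 16: ½·(16 − 8)·(52 − 12) = 160.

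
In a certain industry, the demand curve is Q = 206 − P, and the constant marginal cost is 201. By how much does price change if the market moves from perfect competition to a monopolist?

Inverting demand: P = 206 − Q.
Under competition P = MC = 201, so Q = (206 − 201)/1 = 5.
Monopoly sets MR = MC: 206 − 2Q = 201 ⇒ Q = 2.5, P = 206 − 2.5 = 203.5.
Change in price: 203.5 − 201 = 2.5.

P rises by 2.5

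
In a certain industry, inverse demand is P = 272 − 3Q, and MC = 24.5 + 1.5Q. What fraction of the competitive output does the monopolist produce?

The monopolist equates marginal revenue to marginal cost: 272 − 6Q = 24.5 + 1.5Q, so Q = 33. From demand, P = 173.
Under competition P = MC: 272 − 3Q = 24.5 + 1.5Q ⇒ Q = 55, P = 107.
Ratio Q_m/Q_c = 33/55 = 0.6.

Q_m/Q_c = 0.6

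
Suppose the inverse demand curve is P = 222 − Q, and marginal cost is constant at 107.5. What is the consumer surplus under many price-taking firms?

Under competition P = MC = 107.5, so Q = (222 − 107.5)/1 = 114.5.
CS = ½·(222 − 107.5)·114.5 = 6555.125.

CS = 6555.125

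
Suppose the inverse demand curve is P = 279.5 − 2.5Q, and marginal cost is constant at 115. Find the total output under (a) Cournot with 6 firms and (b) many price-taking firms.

Cournot: Q = 56.4; Competition: Q = 65.8

With 6 symmetric Cournot firms, each firm's FOC gives 279.5 − 17.5q = 115, so q = 9.4, Q = 6·9.4 = 56.4, and P = 138.5.
Under competition P = MC = 115, so Q = (279.5 − 115)/2.5 = 65.8.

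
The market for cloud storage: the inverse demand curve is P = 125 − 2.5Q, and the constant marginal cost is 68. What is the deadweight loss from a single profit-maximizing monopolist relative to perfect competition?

DWL = 162.45

Competitive firms price at marginal cost: P = 68, giving Q = 22.8.
Monopoly sets MR = MC: 125 − 5Q = 68 ⇒ Q = 11.4, P = 125 − 2.5·11.4 = 96.5.
DWL is the triangle between Q = 11.4 and Q = 22.8: ½·(22.8 − 11.4)·(96.5 − 68) = 162.45.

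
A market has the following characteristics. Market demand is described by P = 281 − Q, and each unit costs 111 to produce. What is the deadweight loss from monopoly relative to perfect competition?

Competitive firms price at marginal cost: P = 111, giving Q = 170.
Monopoly sets MR = MC: 281 − 2Q = 111 ⇒ Q = 85, P = 281 − 85 = 196.
DWL is the triangle between Q = 85 and Q = 170: ½·(170 − 85)·(196 − 111) = 3612.5.

DWL = 3612.5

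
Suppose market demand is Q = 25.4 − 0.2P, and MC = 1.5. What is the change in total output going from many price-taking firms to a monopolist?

Inverting demand: P = 127 − 5Q.
Under competition P = MC = 1.5, so Q = (127 − 1.5)/5 = 25.1.
Monopoly sets MR = MC: 127 − 10Q = 1.5 ⇒ Q = 12.55, P = 127 − 5·12.55 = 64.25.
Change in total output: 12.55 − 25.1 = −12.55.

Total output falls by 12.55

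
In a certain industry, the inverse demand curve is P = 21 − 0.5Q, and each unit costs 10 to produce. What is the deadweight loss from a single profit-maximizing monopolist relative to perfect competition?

DWL = 30.25

Perfect competition: P = MC = 10, so 21 − 0.5Q = 10 and Q = 22.
The monopolist equates marginal revenue to marginal cost: 21 − Q = 10, so Q = 11. From demand, P = 15.5.
DWL is the triangle between Q = 11 and Q = 22: ½·(22 − 11)·(15.5 − 10) = 30.25.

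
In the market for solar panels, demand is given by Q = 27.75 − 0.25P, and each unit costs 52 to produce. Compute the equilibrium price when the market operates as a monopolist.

P = 81.5

Inverting demand: P = 111 − 4Q.
The monopolist equates marginal revenue to marginal cost: 111 − 8Q = 52, so Q = 7.375. From demand, P = 81.5.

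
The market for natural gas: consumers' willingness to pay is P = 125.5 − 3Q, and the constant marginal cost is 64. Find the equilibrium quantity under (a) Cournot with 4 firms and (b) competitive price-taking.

With 4 symmetric Cournot firms, each firm's FOC gives 125.5 − 15q = 64, so q = 4.1, Q = 4·4.1 = 16.4, and P = 76.3.
Under competition P = MC = 64, so Q = (125.5 − 64)/3 = 20.5.

Cournot: Q = 16.4; Competition: Q = 20.5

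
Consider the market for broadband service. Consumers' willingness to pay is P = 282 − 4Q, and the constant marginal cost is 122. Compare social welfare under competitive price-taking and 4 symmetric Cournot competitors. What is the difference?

Competitive firms price at marginal cost: P = 122, giving Q = 40.
CS = ½·(282 − 122)·40 = 3200; PS = (122 − 122)·40 = 0; TS = 3200.
In a 4-firm Cournot equilibrium, symmetry and the first-order condition give q = (282 − 122)/(20) = 8. So Q = 32 and P = 154.
CS = ½·(282 − 154)·32 = 2048; PS = (154 − 122)·32 = 1024; TS = 3072.
Change in social welfare: 3072 − 3200 = −128.

Social welfare falls by 128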